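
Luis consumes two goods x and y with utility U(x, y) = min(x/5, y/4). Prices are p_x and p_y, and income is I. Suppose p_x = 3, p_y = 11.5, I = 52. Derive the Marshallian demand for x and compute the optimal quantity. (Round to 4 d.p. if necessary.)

x* = 4.2623

Leontief preferences: the optimum is at the kink where x/5 = y/4, i.e. y = (4/5)·x.
Budget: p_x·x + p_y·(4/5)·x = I, so (5·p_x + 4·p_y)·x = 5·I.
Demand: x*(p_x,p_y,I) = 5·I/(5·p_x + 4·p_y), y* = 4·I/(5·p_x + 4·p_y).
Here 5·3 + 4·11.5 = 61, giving x* = 4.2623.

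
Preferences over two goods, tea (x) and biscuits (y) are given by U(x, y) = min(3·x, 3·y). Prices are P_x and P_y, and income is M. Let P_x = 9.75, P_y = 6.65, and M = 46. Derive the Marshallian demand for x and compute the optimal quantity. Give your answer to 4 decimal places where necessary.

x* = 2.8049

Leontief preferences: the optimum is at the kink where x/3 = y/3, i.e. y = x.
Budget: P_x·x + P_y·x = M, so (3·P_x + 3·P_y)·x = 3·M.
Demand: x*(P_x,P_y,M) = 3·M/(3·P_x + 3·P_y), y* = 3·M/(3·P_x + 3·P_y).
Here 3·9.75 + 3·6.65 = 49.2, giving x* = 2.8049.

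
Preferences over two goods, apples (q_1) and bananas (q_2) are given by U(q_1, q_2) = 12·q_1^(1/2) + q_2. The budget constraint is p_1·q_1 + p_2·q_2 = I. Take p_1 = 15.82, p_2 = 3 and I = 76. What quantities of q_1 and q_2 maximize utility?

q_1* = 1.2946, q_2* = 18.5065

Utility is quasi-linear in q_2; the FOC for q_1 is 6/√q_1 = p_1/p_2.
Thus q_1* = (6·p_2/p_1)² — independent of I — with the rest of income spent on q_2.
Plugging in: q_1* = (6·3/15.82)² = 1.2946, q_2* = 18.5065.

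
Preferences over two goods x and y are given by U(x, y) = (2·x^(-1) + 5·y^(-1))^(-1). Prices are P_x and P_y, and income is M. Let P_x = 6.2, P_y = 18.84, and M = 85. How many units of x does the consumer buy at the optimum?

x* = 3.6499

MU_x ∝ 2·x^(-2), MU_y ∝ 5·y^(-2), so MRS = (2/5)·(y/x)^(2) = P_x/P_y.
Hence y/x = ((5/2)·P_x/P_y)^(1/(2)), i.e. raised to the 0.5 power.
With the ratio pinned down, the budget gives x* = M/(P_x + P_y·(y/x)) and y* = (y/x)·x*.
Numerically y/x = 0.907038, so x* = 85/(6.2 + 18.84·0.907038) = 3.6499.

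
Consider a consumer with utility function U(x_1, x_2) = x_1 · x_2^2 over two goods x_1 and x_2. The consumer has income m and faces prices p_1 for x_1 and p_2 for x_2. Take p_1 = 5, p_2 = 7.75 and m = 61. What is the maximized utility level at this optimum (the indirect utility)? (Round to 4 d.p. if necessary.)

The MRS is (1/2)·x_2/x_1. Set MRS = p_1/p_2.
Rearranging, p_2·x_2 = 2·p_1·x_1. Substituting into the budget gives p_1·x_1·(1 + 2) = m.
Demand: x_1*(p_1,p_2,m) = 1/3·m/p_1 and x_2* = 2/3·m/p_2.
At p_1=5, p_2=7.75, m=61: x_1* = 1/3·61/5 = 4.0667, x_2* = 5.2473.
Utility at the optimum: U(4.0667, 5.2473) = 111.9727.

V = 111.9727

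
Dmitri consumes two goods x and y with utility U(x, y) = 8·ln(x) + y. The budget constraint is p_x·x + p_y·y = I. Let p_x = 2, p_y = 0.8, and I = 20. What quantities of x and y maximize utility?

x* = 3.2, y* = 17

Set MRS = p_x/p_y: (8/x)/1 = p_x/p_y.
So x*(p_x,p_y) = 8·p_y/p_x, independent of income; and y* = (I − 8·p_y)/p_y.
At the given prices: x* = 8·0.8/2 = 3.2, and y* = 17.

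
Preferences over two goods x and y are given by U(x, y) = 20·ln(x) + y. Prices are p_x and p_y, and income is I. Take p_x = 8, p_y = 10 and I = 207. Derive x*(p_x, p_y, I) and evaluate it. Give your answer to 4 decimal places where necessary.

Set MRS = p_x/p_y: (20/x)/1 = p_x/p_y.
So x*(p_x,p_y) = 20·p_y/p_x, independent of income; and y* = (I − 20·p_y)/p_y.
At the given prices: x* = 20·10/8 = 25.

x* = 25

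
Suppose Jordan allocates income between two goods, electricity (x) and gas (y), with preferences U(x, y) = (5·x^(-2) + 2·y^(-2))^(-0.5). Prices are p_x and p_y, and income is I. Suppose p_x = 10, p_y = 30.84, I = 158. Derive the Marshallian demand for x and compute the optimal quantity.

x* = 6.1692

MU_x ∝ 5·x^(-3), MU_y ∝ 2·y^(-3), so MRS = (5/2)·(y/x)^(3) = p_x/p_y.
Hence y/x = ((2/5)·p_x/p_y)^(1/(3)), i.e. raised to the 1/3 power.
Substitute y = (y/x)·x into the budget: x* = I/(p_x + p_y·(y/x)).
Numerically y/x = 0.506192, so x* = 158/(10 + 30.84·0.506192) = 6.1692.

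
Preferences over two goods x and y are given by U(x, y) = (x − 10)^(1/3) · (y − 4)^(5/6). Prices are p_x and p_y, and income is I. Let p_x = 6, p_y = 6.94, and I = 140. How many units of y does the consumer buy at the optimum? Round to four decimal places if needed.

MRS = (2/5)·(y−4)/(x−10). Tangency with p_x/p_y gives y−4 = (5/2)·(p_x/p_y)·(x−10).
After buying the subsistence bundle (10, 4), a share 2/7 of the remaining income goes to x: x* = 10 + 2/7·(I − 10p_x − 4p_y)/p_x.
Discretionary income = 140 − 10·6 − 4·6.94 = 52.24; y* = 4 + 5/7·52.24/6.94 = 9.3767.

y* = 9.3767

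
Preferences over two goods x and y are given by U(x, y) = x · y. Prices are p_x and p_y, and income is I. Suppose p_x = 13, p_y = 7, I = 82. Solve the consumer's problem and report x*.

x* = 3.1538

Demand: x*(p_x,p_y,I) = 0.5·I/p_x and y* = 0.5·I/p_y.
At p_x=13, p_y=7, I=82: x* = 0.5·82/13 = 3.1538.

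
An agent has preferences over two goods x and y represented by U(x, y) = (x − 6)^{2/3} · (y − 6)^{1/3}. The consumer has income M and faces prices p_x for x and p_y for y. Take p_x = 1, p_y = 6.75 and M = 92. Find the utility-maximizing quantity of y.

y* = 8.2469

This is Cobb-Douglas in (x−6, y−6): tangency gives 2/3·p_y·(y−6) = 1/3·p_x·(x−6).
After buying the subsistence bundle (6, 6), a share 2/3 of the remaining income goes to x: x* = 6 + 2/3·(M − 6p_x − 6p_y)/p_x.
Discretionary income = 92 − 6·1 − 6·6.75 = 45.5; y* = 6 + 1/3·45.5/6.75 = 8.2469.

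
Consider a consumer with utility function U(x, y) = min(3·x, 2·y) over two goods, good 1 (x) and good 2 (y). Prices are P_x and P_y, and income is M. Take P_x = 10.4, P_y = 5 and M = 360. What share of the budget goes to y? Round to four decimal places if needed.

With perfect complements, no substitution: consume in ratio x:y = 2:3.
Budget: P_x·x + P_y·(3/2)·x = M, so (2·P_x + 3·P_y)·x = 2·M.
Demand: x*(P_x,P_y,M) = 2·M/(2·P_x + 3·P_y), y* = 3·M/(2·P_x + 3·P_y).
Here 2·10.4 + 3·5 = 35.8, giving x* = 20.1117 and y* = 30.1676.
Expenditure on y: 5·30.1676 = 150.838; share = 0.419.

share on y = 0.419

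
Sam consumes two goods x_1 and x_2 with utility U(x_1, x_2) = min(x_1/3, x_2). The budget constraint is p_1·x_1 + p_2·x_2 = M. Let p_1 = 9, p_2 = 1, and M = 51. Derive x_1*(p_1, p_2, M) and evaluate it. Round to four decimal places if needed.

x_1* = 5.4643

Leontief preferences: the optimum is at the kink where x_1/3 = x_2/1, i.e. x_2 = (1/3)·x_1.
Budget: p_1·x_1 + p_2·(1/3)·x_1 = M, so (3·p_1 + p_2)·x_1 = 3·M.
Demand: x_1*(p_1,p_2,M) = 3·M/(3·p_1 + p_2), x_2* = M/(3·p_1 + p_2).
Here 3·9 + 1 = 28, giving x_1* = 5.4643.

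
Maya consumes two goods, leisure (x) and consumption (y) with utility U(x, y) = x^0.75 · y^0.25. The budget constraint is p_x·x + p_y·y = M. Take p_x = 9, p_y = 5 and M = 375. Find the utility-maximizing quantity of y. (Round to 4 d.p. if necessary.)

y* = 18.75

The MRS is 3·y/x. Set MRS = p_x/p_y.
Rearranging, p_y·y = (1/3)·p_x·x. Substituting into the budget gives p_x·x·(1 + (1/3)) = M.
Demand: x*(p_x,p_y,M) = 0.75·M/p_x and y* = 0.25·M/p_y.
At p_x=9, p_y=5, M=375: y* = 0.25·375/5 = 18.75.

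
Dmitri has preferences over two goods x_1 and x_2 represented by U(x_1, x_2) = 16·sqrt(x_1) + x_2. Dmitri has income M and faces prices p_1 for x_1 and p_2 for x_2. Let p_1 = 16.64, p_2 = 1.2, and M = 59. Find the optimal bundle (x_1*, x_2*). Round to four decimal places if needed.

Set MRS = p_1/p_2: 8·x_1^(−1/2) = p_1/p_2.
Thus x_1* = (8·p_2/p_1)² — independent of M — with the rest of income spent on x_2.
Plugging in: x_1* = (8·1.2/16.64)² = 0.3328, x_2* = 44.5513.

x_1* = 0.3328, x_2* = 44.5513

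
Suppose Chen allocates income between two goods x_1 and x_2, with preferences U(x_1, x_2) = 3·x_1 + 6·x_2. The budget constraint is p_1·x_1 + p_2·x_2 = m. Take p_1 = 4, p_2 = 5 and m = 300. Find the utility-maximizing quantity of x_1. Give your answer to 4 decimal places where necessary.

x_1* = 0

Perfect substitutes: compare marginal utility per dollar. 3/p_1 vs 6/p_2 → 0.75 vs 1.2.
x_2 gives more utility per dollar, so spend all income on x_2: x_2* = m/p_2, x_1* = 0.
Numerically: x_1* = 0, x_2* = 60.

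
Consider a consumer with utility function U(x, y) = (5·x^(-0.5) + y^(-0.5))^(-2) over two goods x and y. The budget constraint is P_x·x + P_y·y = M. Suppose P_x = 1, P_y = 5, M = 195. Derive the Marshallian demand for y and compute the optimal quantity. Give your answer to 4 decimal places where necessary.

y* = 14.3913

Substitute y = (y/x)·x into the budget: x* = M/(P_x + P_y·(y/x)).
Numerically y/x = 0.116961, so x* = 195/(1 + 5·0.116961) = 123.0436 and y* = 0.116961·123.0436 = 14.3913.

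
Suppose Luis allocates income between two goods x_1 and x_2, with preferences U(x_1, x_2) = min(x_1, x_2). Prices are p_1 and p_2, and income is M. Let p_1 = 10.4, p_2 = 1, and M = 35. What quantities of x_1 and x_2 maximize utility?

x_1* = 3.0702, x_2* = 3.0702

With perfect complements, no substitution: consume in ratio x_1:x_2 = 1:1.
Budget: p_1·x_1 + p_2·x_1 = M, so (p_1 + p_2)·x_1 = M.
Demand: x_1*(p_1,p_2,M) = M/(p_1 + p_2), x_2* = M/(p_1 + p_2).
Here 10.4 + 1 = 11.4, giving x_1* = 3.0702 and x_2* = 3.0702.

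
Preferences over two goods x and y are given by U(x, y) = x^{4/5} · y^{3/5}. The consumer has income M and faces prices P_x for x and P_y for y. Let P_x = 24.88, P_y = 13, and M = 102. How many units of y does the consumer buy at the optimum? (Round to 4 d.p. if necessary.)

Tangency: MRS = (4/3)·y/x = P_x/P_y.
Rearranging, P_y·y = (3/4)·P_x·x. Substituting into the budget gives P_x·x·(1 + (3/4)) = M.
Demand: x*(P_x,P_y,M) = 4/7·M/P_x and y* = 3/7·M/P_y.
At P_x=24.88, P_y=13, M=102: y* = 3/7·102/13 = 3.3626.

y* = 3.3626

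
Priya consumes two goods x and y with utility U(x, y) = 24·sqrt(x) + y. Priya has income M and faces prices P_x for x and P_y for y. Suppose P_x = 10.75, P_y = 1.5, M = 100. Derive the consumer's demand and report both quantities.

MU_x = 12/√x, MU_y = 1. Tangency: 12/√x = P_x/P_y.
Solve: √x = 12·P_y/P_x, so x*(P_x,P_y) = (12·P_y/P_x)², and y* = (M − P_x·x*)/P_y.
Plugging in: x* = (12·1.5/10.75)² = 2.8037, y* = 46.5736.

x* = 2.8037, y* = 46.5736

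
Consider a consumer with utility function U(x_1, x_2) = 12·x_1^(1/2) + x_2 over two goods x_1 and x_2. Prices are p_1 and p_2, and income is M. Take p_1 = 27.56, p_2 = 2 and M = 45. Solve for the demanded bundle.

x_1* = 0.1896, x_2* = 19.8875

Utility is quasi-linear in x_2; the FOC for x_1 is 6/√x_1 = p_1/p_2.
Thus x_1* = (6·p_2/p_1)² — independent of M — with the rest of income spent on x_2.
Plugging in: x_1* = (6·2/27.56)² = 0.1896, x_2* = 19.8875.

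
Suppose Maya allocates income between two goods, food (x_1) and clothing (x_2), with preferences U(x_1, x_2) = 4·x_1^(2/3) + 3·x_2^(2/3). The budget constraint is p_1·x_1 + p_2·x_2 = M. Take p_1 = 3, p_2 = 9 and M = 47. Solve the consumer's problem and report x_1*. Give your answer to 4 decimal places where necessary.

x_1* = 14.9652

MU_x_1 ∝ 4·x_1^(-1/3), MU_x_2 ∝ 3·x_2^(-1/3), so MRS = (4/3)·(x_2/x_1)^(1/3) = p_1/p_2.
Solve for the ratio: x_2/x_1 = [(3/4)·p_1/p_2]^(3).
With the ratio pinned down, the budget gives x_1* = M/(p_1 + p_2·(x_2/x_1)) and x_2* = (x_2/x_1)·x_1*.
Numerically x_2/x_1 = 0.015625, so x_1* = 47/(3 + 9·0.015625) = 14.9652.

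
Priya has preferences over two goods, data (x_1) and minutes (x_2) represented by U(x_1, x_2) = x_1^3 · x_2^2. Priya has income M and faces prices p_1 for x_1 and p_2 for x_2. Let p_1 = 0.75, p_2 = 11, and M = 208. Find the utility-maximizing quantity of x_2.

x_2* = 7.5636

At p_1=0.75, p_2=11, M=208: x_2* = 0.4·208/11 = 7.5636.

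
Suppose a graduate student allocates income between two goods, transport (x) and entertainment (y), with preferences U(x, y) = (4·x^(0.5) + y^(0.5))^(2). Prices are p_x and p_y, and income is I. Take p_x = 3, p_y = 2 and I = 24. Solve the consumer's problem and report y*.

y* = 1.0286

Substitute y = (y/x)·x into the budget: x* = I/(p_x + p_y·(y/x)).
Numerically y/x = 0.140625, so x* = 24/(3 + 2·0.140625) = 7.3143 and y* = 0.140625·7.3143 = 1.0286.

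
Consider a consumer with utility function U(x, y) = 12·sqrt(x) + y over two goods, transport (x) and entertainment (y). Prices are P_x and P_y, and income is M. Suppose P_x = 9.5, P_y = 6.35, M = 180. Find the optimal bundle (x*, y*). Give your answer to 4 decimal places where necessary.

x* = 16.0843, y* = 4.2833

MU_x = 6/√x, MU_y = 1. Tangency: 6/√x = P_x/P_y.
Solve: √x = 6·P_y/P_x, so x*(P_x,P_y) = (6·P_y/P_x)², and y* = (M − P_x·x*)/P_y.
Plugging in: x* = (6·6.35/9.5)² = 16.0843, y* = 4.2833.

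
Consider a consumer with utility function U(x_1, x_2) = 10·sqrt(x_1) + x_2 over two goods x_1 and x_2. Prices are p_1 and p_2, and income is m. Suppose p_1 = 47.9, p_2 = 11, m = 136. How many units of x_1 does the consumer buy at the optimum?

Utility is quasi-linear in x_2; the FOC for x_1 is 5/√x_1 = p_1/p_2.
Thus x_1* = (5·p_2/p_1)² — independent of m — with the rest of income spent on x_2.
Plugging in: x_1* = (5·11/47.9)² = 1.3184.

x_1* = 1.3184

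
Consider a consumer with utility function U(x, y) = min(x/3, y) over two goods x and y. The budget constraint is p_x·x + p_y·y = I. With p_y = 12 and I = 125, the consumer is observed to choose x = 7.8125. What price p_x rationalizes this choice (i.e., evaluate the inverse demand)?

With perfect complements, no substitution: consume in ratio x:y = 3:1.
Budget: p_x·x + p_y·(1/3)·x = I, so (3·p_x + p_y)·x = 3·I.
Demand: x*(p_x,p_y,I) = 3·I/(3·p_x + p_y), y* = I/(3·p_x + p_y).
Set x* = 7.8125 in the demand function and solve for p_x: p_x = 12.

p_x = 12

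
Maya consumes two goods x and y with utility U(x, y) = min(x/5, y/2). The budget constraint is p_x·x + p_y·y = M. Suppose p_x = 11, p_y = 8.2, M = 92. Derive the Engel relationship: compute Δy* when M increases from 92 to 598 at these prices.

Δy* = 14.1737

Leontief preferences: the optimum is at the kink where x/5 = y/2, i.e. y = (2/5)·x.
Budget: p_x·x + p_y·(2/5)·x = M, so (5·p_x + 2·p_y)·x = 5·M.
Demand: x*(p_x,p_y,M) = 5·M/(5·p_x + 2·p_y), y* = 2·M/(5·p_x + 2·p_y).
Here 5·11 + 2·8.2 = 71.4, giving y* = 2.577.
At M' = 598: y* = 16.7507. Change: 16.7507 − 2.577 = 14.1737.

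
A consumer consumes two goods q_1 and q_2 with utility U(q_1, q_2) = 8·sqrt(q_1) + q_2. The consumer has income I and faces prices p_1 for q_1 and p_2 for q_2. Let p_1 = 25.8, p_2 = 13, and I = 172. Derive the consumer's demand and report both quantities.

Set MRS = p_1/p_2: 4·q_1^(−1/2) = p_1/p_2.
Thus q_1* = (4·p_2/p_1)² — independent of I — with the rest of income spent on q_2.
Plugging in: q_1* = (4·13/25.8)² = 4.0623, q_2* = 5.1688.

q_1* = 4.0623, q_2* = 5.1688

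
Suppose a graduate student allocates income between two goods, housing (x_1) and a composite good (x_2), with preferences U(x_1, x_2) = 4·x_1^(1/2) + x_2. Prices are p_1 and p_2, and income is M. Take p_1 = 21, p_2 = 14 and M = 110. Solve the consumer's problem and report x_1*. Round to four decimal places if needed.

Set MRS = p_1/p_2: 2·x_1^(−1/2) = p_1/p_2.
Solve: √x_1 = 2·p_2/p_1, so x_1*(p_1,p_2) = (2·p_2/p_1)², and x_2* = (M − p_1·x_1*)/p_2.
Plugging in: x_1* = (2·14/21)² = 1.7778.

x_1* = 1.7778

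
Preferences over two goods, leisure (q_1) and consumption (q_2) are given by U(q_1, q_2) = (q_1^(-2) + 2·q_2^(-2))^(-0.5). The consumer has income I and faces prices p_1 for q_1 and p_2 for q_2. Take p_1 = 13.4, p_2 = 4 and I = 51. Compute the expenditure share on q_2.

MRS = MU_q_1/MU_q_2 = (1/2)·(q_2/q_1)^(3). Set equal to p_1/p_2.
Hence q_2/q_1 = (2·p_1/p_2)^(1/(3)), i.e. raised to the 1/3 power.
Substitute q_2 = (q_2/q_1)·q_1 into the budget: q_1* = I/(p_1 + p_2·(q_2/q_1)).
Numerically q_2/q_1 = 1.885204, so q_1* = 51/(13.4 + 4·1.885204) = 2.4354 and q_2* = 1.885204·2.4354 = 4.5913.
Expenditure on q_2: 4·4.5913 = 18.3652; share = 0.3601.

share on q_2 = 0.3601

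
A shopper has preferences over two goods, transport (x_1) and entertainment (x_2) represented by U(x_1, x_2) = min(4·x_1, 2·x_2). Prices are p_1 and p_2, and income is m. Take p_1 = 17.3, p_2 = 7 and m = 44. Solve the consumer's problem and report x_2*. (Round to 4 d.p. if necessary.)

x_2* = 2.8115

Leontief preferences: the optimum is at the kink where x_1/2 = x_2/4, i.e. x_2 = 2·x_1.
Budget: p_1·x_1 + p_2·2·x_1 = m, so (2·p_1 + 4·p_2)·x_1 = 2·m.
Demand: x_1*(p_1,p_2,m) = 2·m/(2·p_1 + 4·p_2), x_2* = 4·m/(2·p_1 + 4·p_2).
Here 2·17.3 + 4·7 = 62.6, giving x_2* = 2.8115.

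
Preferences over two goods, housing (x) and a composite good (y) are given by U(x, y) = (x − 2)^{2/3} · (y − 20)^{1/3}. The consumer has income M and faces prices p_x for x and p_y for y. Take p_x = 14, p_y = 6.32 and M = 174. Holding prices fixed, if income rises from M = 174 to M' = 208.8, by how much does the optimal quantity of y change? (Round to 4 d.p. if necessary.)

Let x' = x−2, y' = y−20. MRS = 2·y'/x' = p_x/p_y.
Substituting into the budget: x* = 2 + 2/3·(M − 2·p_x − 20·p_y)/p_x, and y* = 20 + 1/3·(…)/p_y.
Discretionary income = 174 − 2·14 − 20·6.32 = 19.6; y* = 20 + 1/3·19.6/6.32 = 21.0338.
At M' = 208.8: y* = 22.8692. Change: 22.8692 − 21.0338 = 1.8354.

Δy* = 1.8354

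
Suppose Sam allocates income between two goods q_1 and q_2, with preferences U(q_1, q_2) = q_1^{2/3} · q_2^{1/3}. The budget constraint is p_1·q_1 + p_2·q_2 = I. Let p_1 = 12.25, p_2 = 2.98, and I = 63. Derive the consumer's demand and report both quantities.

MU_q_1/MU_q_2 = (2/3·q_2)/(1/3·q_1); tangency sets this equal to p_1/p_2.
So 2/3·p_2·q_2 = 1/3·p_1·q_1; combined with the budget, a share 2/3 of income goes to q_1.
Demand: q_1*(p_1,p_2,I) = 2/3·I/p_1 and q_2* = 1/3·I/p_2.
At p_1=12.25, p_2=2.98, I=63: q_1* = 2/3·63/12.25 = 3.4286, q_2* = 7.047.

q_1* = 3.4286, q_2* = 7.047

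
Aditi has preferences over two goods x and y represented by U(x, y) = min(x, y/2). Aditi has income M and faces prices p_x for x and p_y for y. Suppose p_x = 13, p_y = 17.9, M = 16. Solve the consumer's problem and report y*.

y* = 0.6557

Demand: x*(p_x,p_y,M) = M/(p_x + 2·p_y), y* = 2·M/(p_x + 2·p_y).
Here 13 + 2·17.9 = 48.8, giving y* = 0.6557.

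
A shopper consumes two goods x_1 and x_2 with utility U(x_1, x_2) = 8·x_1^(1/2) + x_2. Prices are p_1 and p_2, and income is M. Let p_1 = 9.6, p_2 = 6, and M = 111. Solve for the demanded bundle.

Thus x_1* = (4·p_2/p_1)² — independent of M — with the rest of income spent on x_2.
Plugging in: x_1* = (4·6/9.6)² = 6.25, x_2* = 8.5.

x_1* = 6.25, x_2* = 8.5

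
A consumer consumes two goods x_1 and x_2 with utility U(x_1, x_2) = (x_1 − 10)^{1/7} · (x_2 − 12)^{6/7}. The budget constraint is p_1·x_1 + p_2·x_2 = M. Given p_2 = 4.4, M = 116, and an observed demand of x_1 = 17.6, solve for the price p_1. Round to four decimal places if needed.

MRS = (1/6)·(x_2−12)/(x_1−10). Tangency with p_1/p_2 gives x_2−12 = 6·(p_1/p_2)·(x_1−10).
After buying the subsistence bundle (10, 12), a share 1/7 of the remaining income goes to x_1: x_1* = 10 + 1/7·(M − 10p_1 − 12p_2)/p_1.
Set x_1* = 17.6 in the demand function and solve for p_1: p_1 = 1.

p_1 = 1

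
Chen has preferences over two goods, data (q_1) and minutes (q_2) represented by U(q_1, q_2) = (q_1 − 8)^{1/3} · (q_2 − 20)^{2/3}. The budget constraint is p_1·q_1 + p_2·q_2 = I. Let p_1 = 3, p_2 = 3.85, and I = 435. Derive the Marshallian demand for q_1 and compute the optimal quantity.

Let q_1' = q_1−8, q_2' = q_2−20. MRS = (1/2)·q_2'/q_1' = p_1/p_2.
After buying the subsistence bundle (8, 20), a share 1/3 of the remaining income goes to q_1: q_1* = 8 + 1/3·(I − 8p_1 − 20p_2)/p_1.
Discretionary income = 435 − 8·3 − 20·3.85 = 334; q_1* = 8 + 1/3·334/3 = 45.1111.

q_1* = 45.1111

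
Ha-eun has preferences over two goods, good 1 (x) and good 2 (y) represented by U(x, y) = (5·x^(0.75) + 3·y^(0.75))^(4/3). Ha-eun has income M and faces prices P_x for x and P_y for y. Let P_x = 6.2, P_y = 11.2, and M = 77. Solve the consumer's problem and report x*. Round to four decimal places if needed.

x* = 12.1522

MU_x ∝ 5·x^(-0.25), MU_y ∝ 3·y^(-0.25), so MRS = (5/3)·(y/x)^(0.25) = P_x/P_y.
Hence y/x = ((3/5)·P_x/P_y)^(1/(0.25)), i.e. raised to the 4 power.
Substitute y = (y/x)·x into the budget: x* = M/(P_x + P_y·(y/x)).
Numerically y/x = 0.01217, so x* = 77/(6.2 + 11.2·0.01217) = 12.1522.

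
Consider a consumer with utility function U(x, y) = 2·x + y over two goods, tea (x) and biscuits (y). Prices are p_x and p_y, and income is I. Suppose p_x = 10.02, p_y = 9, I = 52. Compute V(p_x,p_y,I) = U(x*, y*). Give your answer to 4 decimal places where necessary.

Linear utility — the consumer picks whichever good has higher MU/price: 2/10.02 = 0.1996 vs 1/9 = 0.1111.
x gives more utility per dollar, so spend all income on x: x* = I/p_x, y* = 0.
Numerically: x* = 5.1896, y* = 0.
Utility at the optimum: U(5.1896, 0) = 10.3792.

V = 10.3792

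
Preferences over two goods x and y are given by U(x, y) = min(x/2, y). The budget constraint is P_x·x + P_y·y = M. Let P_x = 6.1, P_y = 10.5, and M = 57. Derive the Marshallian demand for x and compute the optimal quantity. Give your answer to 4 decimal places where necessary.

Demand: x*(P_x,P_y,M) = 2·M/(2·P_x + P_y), y* = M/(2·P_x + P_y).
Here 2·6.1 + 10.5 = 22.7, giving x* = 5.022.

x* = 5.022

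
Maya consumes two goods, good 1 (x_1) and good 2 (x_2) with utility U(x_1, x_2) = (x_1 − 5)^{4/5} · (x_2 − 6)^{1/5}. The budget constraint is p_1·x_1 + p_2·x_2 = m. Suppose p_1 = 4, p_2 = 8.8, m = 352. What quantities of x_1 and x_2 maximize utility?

This is Cobb-Douglas in (x_1−5, x_2−6): tangency gives 0.8·p_2·(x_2−6) = 0.2·p_1·(x_1−5).
After buying the subsistence bundle (5, 6), a share 0.8 of the remaining income goes to x_1: x_1* = 5 + 0.8·(m − 5p_1 − 6p_2)/p_1.
Discretionary income = 352 − 5·4 − 6·8.8 = 279.2; x_1* = 5 + 0.8·279.2/4 = 60.84; x_2* = 6 + 0.2·279.2/8.8 = 12.3455.

x_1* = 60.84, x_2* = 12.3455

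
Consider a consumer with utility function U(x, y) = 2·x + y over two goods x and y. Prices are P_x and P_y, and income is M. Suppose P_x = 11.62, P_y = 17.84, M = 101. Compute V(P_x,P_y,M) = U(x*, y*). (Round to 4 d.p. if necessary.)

Perfect substitutes: compare marginal utility per dollar. 2/P_x vs 1/P_y → 0.1721 vs 0.0561.
x gives more utility per dollar, so spend all income on x: x* = M/P_x, y* = 0.
Numerically: x* = 8.6919, y* = 0.
Utility at the optimum: U(8.6919, 0) = 17.3838.

V = 17.3838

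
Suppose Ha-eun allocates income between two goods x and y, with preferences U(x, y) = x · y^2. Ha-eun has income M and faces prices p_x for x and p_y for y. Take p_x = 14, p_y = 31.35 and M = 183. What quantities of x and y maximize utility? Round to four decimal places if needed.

x* = 4.3571, y* = 3.8915

MU_x/MU_y = (y)/(2·x); tangency sets this equal to p_x/p_y.
Rearranging, p_y·y = 2·p_x·x. Substituting into the budget gives p_x·x·(1 + 2) = M.
Demand: x*(p_x,p_y,M) = 1/3·M/p_x and y* = 2/3·M/p_y.
At p_x=14, p_y=31.35, M=183: x* = 1/3·183/14 = 4.3571, y* = 3.8915.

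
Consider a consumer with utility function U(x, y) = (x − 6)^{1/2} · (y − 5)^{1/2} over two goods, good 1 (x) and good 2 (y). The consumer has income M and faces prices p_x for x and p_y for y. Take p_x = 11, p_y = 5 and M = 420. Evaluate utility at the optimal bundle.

V = 22.1812

This is Cobb-Douglas in (x−6, y−5): tangency gives 0.5·p_y·(y−5) = 0.5·p_x·(x−6).
Substituting into the budget: x* = 6 + 0.5·(M − 6·p_x − 5·p_y)/p_x, and y* = 5 + 0.5·(…)/p_y.
Discretionary income = 420 − 6·11 − 5·5 = 329; x* = 6 + 0.5·329/11 = 20.9545; y* = 5 + 0.5·329/5 = 37.9.
Utility at the optimum: U(20.9545, 37.9) = 22.1812.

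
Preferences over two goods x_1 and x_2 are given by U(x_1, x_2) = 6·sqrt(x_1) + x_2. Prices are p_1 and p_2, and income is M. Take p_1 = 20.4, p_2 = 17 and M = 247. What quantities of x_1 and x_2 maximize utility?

x_1* = 6.25, x_2* = 7.0294

Utility is quasi-linear in x_2; the FOC for x_1 is 3/√x_1 = p_1/p_2.
Solve: √x_1 = 3·p_2/p_1, so x_1*(p_1,p_2) = (3·p_2/p_1)², and x_2* = (M − p_1·x_1*)/p_2.
Plugging in: x_1* = (3·17/20.4)² = 6.25, x_2* = 7.0294.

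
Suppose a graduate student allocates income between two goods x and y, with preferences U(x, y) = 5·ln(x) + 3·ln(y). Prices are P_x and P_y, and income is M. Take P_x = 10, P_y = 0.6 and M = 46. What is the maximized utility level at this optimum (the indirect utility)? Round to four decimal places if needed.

V = 15.3562

Demand: x*(P_x,P_y,M) = 0.625·M/P_x and y* = 0.375·M/P_y.
At P_x=10, P_y=0.6, M=46: x* = 0.625·46/10 = 2.875, y* = 28.75.
Utility at the optimum: U(2.875, 28.75) = 15.3562.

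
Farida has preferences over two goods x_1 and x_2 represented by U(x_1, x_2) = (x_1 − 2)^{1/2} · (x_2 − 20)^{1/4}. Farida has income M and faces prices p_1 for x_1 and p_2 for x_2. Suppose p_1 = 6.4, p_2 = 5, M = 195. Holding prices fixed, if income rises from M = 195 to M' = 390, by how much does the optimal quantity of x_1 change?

Δx_1* = 20.3125

Substituting into the budget: x_1* = 2 + 2/3·(M − 2·p_1 − 20·p_2)/p_1, and x_2* = 20 + 1/3·(…)/p_2.
Discretionary income = 195 − 2·6.4 − 20·5 = 82.2; x_1* = 2 + 2/3·82.2/6.4 = 10.5625.
At M' = 390: x_1* = 30.875. Change: 30.875 − 10.5625 = 20.3125.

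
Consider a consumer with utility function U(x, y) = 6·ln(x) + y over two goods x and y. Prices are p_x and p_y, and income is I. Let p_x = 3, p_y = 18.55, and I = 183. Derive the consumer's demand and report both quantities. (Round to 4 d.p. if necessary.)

x* = 37.1, y* = 3.8652

MU_x = 6/x, MU_y = 1. Tangency: 6/x = p_x/p_y.
So x*(p_x,p_y) = 6·p_y/p_x, independent of income; and y* = (I − 6·p_y)/p_y.
At the given prices: x* = 6·18.55/3 = 37.1, and y* = 3.8652.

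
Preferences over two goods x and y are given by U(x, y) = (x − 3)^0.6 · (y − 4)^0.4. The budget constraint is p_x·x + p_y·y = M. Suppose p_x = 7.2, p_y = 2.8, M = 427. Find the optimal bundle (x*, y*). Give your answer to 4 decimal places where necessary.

Let x' = x−3, y' = y−4. MRS = (3/2)·y'/x' = p_x/p_y.
After buying the subsistence bundle (3, 4), a share 0.6 of the remaining income goes to x: x* = 3 + 0.6·(M − 3p_x − 4p_y)/p_x.
Discretionary income = 427 − 3·7.2 − 4·2.8 = 394.2; x* = 3 + 0.6·394.2/7.2 = 35.85; y* = 4 + 0.4·394.2/2.8 = 60.3143.

x* = 35.85, y* = 60.3143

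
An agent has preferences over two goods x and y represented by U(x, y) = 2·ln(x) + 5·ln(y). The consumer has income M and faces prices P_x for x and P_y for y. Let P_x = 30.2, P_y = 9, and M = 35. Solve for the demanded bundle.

Demand: x*(P_x,P_y,M) = 2/7·M/P_x and y* = 5/7·M/P_y.
At P_x=30.2, P_y=9, M=35: x* = 2/7·35/30.2 = 0.3311, y* = 2.7778.

x* = 0.3311, y* = 2.7778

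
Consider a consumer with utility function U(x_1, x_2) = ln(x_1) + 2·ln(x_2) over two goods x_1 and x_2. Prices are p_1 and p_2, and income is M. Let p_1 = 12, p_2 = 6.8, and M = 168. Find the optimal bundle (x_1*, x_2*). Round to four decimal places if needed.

Demand: x_1*(p_1,p_2,M) = 1/3·M/p_1 and x_2* = 2/3·M/p_2.
At p_1=12, p_2=6.8, M=168: x_1* = 1/3·168/12 = 4.6667, x_2* = 16.4706.

x_1* = 4.6667, x_2* = 16.4706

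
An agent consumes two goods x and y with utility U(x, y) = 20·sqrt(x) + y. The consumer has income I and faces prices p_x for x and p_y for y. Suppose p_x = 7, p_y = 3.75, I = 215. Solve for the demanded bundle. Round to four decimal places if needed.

MU_x = 10/√x, MU_y = 1. Tangency: 10/√x = p_x/p_y.
Solve: √x = 10·p_y/p_x, so x*(p_x,p_y) = (10·p_y/p_x)², and y* = (I − p_x·x*)/p_y.
Plugging in: x* = (10·3.75/7)² = 28.699, y* = 3.7619.

x* = 28.699, y* = 3.7619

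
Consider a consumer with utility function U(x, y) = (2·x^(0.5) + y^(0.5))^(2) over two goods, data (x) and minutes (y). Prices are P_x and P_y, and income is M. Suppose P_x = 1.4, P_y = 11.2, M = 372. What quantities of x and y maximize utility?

MU_x ∝ 2·x^(-0.5), MU_y ∝ y^(-0.5), so MRS = 2·(y/x)^(0.5) = P_x/P_y.
Solve for the ratio: y/x = [(1/2)·P_x/P_y]^(2).
With the ratio pinned down, the budget gives x* = M/(P_x + P_y·(y/x)) and y* = (y/x)·x*.
Numerically y/x = 0.003906, so x* = 372/(1.4 + 11.2·0.003906) = 257.6623 and y* = 0.003906·257.6623 = 1.0065.

x* = 257.6623, y* = 1.0065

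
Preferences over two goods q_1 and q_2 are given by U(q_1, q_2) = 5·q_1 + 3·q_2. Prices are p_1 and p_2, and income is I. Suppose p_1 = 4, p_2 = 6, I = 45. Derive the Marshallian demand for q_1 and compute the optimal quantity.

q_1* = 11.25

Linear utility — the consumer picks whichever good has higher MU/price: 5/4 = 1.25 vs 3/6 = 0.5.
q_1 gives more utility per dollar, so spend all income on q_1: q_1* = I/p_1, q_2* = 0.
Numerically: q_1* = 11.25, q_2* = 0.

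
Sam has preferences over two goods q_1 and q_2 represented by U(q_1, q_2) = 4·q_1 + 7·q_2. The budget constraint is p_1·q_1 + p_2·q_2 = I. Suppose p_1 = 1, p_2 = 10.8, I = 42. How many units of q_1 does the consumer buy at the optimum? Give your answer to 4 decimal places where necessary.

q_1* = 42

Linear utility — the consumer picks whichever good has higher MU/price: 4/1 = 4 vs 7/10.8 = 0.6481.
q_1 gives more utility per dollar, so spend all income on q_1: q_1* = I/p_1, q_2* = 0.
Numerically: q_1* = 42, q_2* = 0.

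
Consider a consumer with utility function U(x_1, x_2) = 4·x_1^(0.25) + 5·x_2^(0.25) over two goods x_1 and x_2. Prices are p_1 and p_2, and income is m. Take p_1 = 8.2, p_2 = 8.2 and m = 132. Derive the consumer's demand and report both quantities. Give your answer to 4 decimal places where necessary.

x_1* = 6.8602, x_2* = 9.2374

MU_x_1 ∝ 4·x_1^(-0.75), MU_x_2 ∝ 5·x_2^(-0.75), so MRS = (4/5)·(x_2/x_1)^(0.75) = p_1/p_2.
Hence x_2/x_1 = ((5/4)·p_1/p_2)^(1/(0.75)), i.e. raised to the 4/3 power.
With the ratio pinned down, the budget gives x_1* = m/(p_1 + p_2·(x_2/x_1)) and x_2* = (x_2/x_1)·x_1*.
Numerically x_2/x_1 = 1.346522, so x_1* = 132/(8.2 + 8.2·1.346522) = 6.8602 and x_2* = 1.346522·6.8602 = 9.2374.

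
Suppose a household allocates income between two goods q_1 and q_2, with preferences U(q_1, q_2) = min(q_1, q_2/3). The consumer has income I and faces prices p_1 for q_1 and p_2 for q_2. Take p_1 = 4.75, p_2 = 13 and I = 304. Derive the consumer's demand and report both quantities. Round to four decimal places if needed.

q_1* = 6.9486, q_2* = 20.8457

With perfect complements, no substitution: consume in ratio q_1:q_2 = 1:3.
Budget: p_1·q_1 + p_2·3·q_1 = I, so (p_1 + 3·p_2)·q_1 = I.
Demand: q_1*(p_1,p_2,I) = I/(p_1 + 3·p_2), q_2* = 3·I/(p_1 + 3·p_2).
Here 4.75 + 3·13 = 43.75, giving q_1* = 6.9486 and q_2* = 20.8457.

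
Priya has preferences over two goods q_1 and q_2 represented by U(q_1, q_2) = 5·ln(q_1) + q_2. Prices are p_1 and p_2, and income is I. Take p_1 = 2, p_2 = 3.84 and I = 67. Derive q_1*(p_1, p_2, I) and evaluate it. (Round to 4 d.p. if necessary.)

MU_q_1 = 5/q_1, MU_q_2 = 1. Tangency: 5/q_1 = p_1/p_2.
So q_1*(p_1,p_2) = 5·p_2/p_1, independent of income; and q_2* = (I − 5·p_2)/p_2.
At the given prices: q_1* = 5·3.84/2 = 9.6.

q_1* = 9.6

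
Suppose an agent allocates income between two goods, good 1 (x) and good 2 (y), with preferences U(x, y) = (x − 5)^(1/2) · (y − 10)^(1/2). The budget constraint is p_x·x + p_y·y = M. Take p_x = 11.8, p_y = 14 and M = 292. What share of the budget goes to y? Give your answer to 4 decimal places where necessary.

share on y = 0.6387

This is Cobb-Douglas in (x−5, y−10): tangency gives 0.5·p_y·(y−10) = 0.5·p_x·(x−5).
Substituting into the budget: x* = 5 + 0.5·(M − 5·p_x − 10·p_y)/p_x, and y* = 10 + 0.5·(…)/p_y.
Discretionary income = 292 − 5·11.8 − 10·14 = 93; x* = 5 + 0.5·93/11.8 = 8.9407; y* = 10 + 0.5·93/14 = 13.3214.
Expenditure on y: 14·13.3214 = 186.5; share = 0.6387.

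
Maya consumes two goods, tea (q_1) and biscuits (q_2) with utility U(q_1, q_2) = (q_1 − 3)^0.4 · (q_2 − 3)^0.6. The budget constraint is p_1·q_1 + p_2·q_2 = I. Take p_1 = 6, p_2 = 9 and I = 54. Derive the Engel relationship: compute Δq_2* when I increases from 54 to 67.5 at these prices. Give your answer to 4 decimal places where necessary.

Δq_2* = 0.9

Let q_1' = q_1−3, q_2' = q_2−3. MRS = (2/3)·q_2'/q_1' = p_1/p_2.
After buying the subsistence bundle (3, 3), a share 0.4 of the remaining income goes to q_1: q_1* = 3 + 0.4·(I − 3p_1 − 3p_2)/p_1.
Discretionary income = 54 − 3·6 − 3·9 = 9; q_2* = 3 + 0.6·9/9 = 3.6.
At I' = 67.5: q_2* = 4.5. Change: 4.5 − 3.6 = 0.9.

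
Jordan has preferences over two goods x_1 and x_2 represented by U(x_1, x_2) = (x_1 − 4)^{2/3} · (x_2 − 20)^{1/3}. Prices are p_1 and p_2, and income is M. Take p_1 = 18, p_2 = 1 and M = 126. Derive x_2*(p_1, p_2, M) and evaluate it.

Let x_1' = x_1−4, x_2' = x_2−20. MRS = 2·x_2'/x_1' = p_1/p_2.
Substituting into the budget: x_1* = 4 + 2/3·(M − 4·p_1 − 20·p_2)/p_1, and x_2* = 20 + 1/3·(…)/p_2.
Discretionary income = 126 − 4·18 − 20·1 = 34; x_2* = 20 + 1/3·34/1 = 31.3333.

x_2* = 31.3333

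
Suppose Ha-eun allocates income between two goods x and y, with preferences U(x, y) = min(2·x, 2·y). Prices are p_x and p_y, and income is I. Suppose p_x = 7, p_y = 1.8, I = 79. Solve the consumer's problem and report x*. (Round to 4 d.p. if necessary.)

x* = 8.9773

Demand: x*(p_x,p_y,I) = 2·I/(2·p_x + 2·p_y), y* = 2·I/(2·p_x + 2·p_y).
Here 2·7 + 2·1.8 = 17.6, giving x* = 8.9773.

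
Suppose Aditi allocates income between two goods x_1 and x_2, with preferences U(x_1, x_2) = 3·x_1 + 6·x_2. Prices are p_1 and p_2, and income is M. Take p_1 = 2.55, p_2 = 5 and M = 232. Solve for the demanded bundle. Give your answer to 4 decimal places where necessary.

x_1* = 0, x_2* = 46.4

Linear utility — the consumer picks whichever good has higher MU/price: 3/2.55 = 1.1765 vs 6/5 = 1.2.
x_2 gives more utility per dollar, so spend all income on x_2: x_2* = M/p_2, x_1* = 0.
Numerically: x_1* = 0, x_2* = 46.4.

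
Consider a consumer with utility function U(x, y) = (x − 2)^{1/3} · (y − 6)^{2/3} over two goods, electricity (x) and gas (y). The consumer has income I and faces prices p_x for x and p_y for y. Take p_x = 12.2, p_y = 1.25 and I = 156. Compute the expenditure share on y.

This is Cobb-Douglas in (x−2, y−6): tangency gives 1/3·p_y·(y−6) = 2/3·p_x·(x−2).
After buying the subsistence bundle (2, 6), a share 1/3 of the remaining income goes to x: x* = 2 + 1/3·(I − 2p_x − 6p_y)/p_x.
Discretionary income = 156 − 2·12.2 − 6·1.25 = 124.1; x* = 2 + 1/3·124.1/12.2 = 5.3907; y* = 6 + 2/3·124.1/1.25 = 72.1867.
Expenditure on y: 1.25·72.1867 = 90.2333; share = 0.5784.

share on y = 0.5784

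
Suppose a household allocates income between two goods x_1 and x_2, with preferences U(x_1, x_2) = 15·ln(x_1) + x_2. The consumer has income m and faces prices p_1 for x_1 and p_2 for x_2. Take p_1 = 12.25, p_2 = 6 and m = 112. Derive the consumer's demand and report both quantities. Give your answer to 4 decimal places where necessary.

x_1* = 7.3469, x_2* = 3.6667

Set MRS = p_1/p_2: (15/x_1)/1 = p_1/p_2.
So x_1*(p_1,p_2) = 15·p_2/p_1, independent of income; and x_2* = (m − 15·p_2)/p_2.
At the given prices: x_1* = 15·6/12.25 = 7.3469, and x_2* = 3.6667.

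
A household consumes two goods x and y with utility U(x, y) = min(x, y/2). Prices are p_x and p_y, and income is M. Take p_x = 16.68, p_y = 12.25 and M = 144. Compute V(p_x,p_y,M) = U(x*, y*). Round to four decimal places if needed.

V = 3.4968

With perfect complements, no substitution: consume in ratio x:y = 1:2.
Budget: p_x·x + p_y·2·x = M, so (p_x + 2·p_y)·x = M.
Demand: x*(p_x,p_y,M) = M/(p_x + 2·p_y), y* = 2·M/(p_x + 2·p_y).
Here 16.68 + 2·12.25 = 41.18, giving x* = 3.4968 and y* = 6.9937.
Utility at the optimum: U(3.4968, 6.9937) = 3.4968.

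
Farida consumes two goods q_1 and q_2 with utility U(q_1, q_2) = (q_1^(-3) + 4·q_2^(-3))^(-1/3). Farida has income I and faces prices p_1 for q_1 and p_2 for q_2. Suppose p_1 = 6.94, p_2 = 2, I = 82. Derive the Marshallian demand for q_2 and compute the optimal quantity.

MRS = MU_q_1/MU_q_2 = (1/4)·(q_2/q_1)^(4). Set equal to p_1/p_2.
Solve for the ratio: q_2/q_1 = [4·p_1/p_2]^(0.25).
Substitute q_2 = (q_2/q_1)·q_1 into the budget: q_1* = I/(p_1 + p_2·(q_2/q_1)).
Numerically q_2/q_1 = 1.930178, so q_1* = 82/(6.94 + 2·1.930178) = 7.5923 and q_2* = 1.930178·7.5923 = 14.6546.

q_2* = 14.6546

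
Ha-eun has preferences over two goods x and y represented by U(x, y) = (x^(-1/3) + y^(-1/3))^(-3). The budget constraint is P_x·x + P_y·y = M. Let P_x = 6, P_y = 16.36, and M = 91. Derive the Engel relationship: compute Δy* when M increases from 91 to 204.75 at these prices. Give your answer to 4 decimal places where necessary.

With the ratio pinned down, the budget gives x* = M/(P_x + P_y·(y/x)) and y* = (y/x)·x*.
Numerically y/x = 0.471277, so x* = 91/(6 + 16.36·0.471277) = 6.6374 and y* = 0.471277·6.6374 = 3.1281.
At M' = 204.75: y* = 7.0382. Change: 7.0382 − 3.1281 = 3.9101.

Δy* = 3.9101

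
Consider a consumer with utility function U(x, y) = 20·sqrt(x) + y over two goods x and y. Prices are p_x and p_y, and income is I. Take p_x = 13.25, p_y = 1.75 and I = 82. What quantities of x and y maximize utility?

x* = 1.7444, y* = 33.6496

Thus x* = (10·p_y/p_x)² — independent of I — with the rest of income spent on y.
Plugging in: x* = (10·1.75/13.25)² = 1.7444, y* = 33.6496.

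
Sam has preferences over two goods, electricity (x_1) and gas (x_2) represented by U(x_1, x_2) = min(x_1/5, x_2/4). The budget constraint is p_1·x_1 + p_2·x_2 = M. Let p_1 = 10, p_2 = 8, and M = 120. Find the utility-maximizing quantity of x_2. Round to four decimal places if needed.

Leontief preferences: the optimum is at the kink where x_1/5 = x_2/4, i.e. x_2 = (4/5)·x_1.
Budget: p_1·x_1 + p_2·(4/5)·x_1 = M, so (5·p_1 + 4·p_2)·x_1 = 5·M.
Demand: x_1*(p_1,p_2,M) = 5·M/(5·p_1 + 4·p_2), x_2* = 4·M/(5·p_1 + 4·p_2).
Here 5·10 + 4·8 = 82, giving x_2* = 5.8537.

x_2* = 5.8537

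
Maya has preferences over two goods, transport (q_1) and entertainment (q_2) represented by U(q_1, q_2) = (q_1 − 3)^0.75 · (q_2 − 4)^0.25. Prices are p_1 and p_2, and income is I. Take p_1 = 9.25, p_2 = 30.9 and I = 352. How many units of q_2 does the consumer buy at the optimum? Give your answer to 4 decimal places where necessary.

This is Cobb-Douglas in (q_1−3, q_2−4): tangency gives 0.75·p_2·(q_2−4) = 0.25·p_1·(q_1−3).
Substituting into the budget: q_1* = 3 + 0.75·(I − 3·p_1 − 4·p_2)/p_1, and q_2* = 4 + 0.25·(…)/p_2.
Discretionary income = 352 − 3·9.25 − 4·30.9 = 200.65; q_2* = 4 + 0.25·200.65/30.9 = 5.6234.

q_2* = 5.6234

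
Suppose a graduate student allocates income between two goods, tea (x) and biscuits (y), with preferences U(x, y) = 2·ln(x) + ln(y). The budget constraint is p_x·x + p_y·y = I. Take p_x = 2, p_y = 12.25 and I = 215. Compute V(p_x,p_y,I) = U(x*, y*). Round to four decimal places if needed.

V = 10.3106

MU_x/MU_y = (2·y)/(x); tangency sets this equal to p_x/p_y.
So 2·p_y·y = p_x·x; combined with the budget, a share 2/3 of income goes to x.
Demand: x*(p_x,p_y,I) = 2/3·I/p_x and y* = 1/3·I/p_y.
At p_x=2, p_y=12.25, I=215: x* = 2/3·215/2 = 71.6667, y* = 5.8503.
Utility at the optimum: U(71.6667, 5.8503) = 10.3106.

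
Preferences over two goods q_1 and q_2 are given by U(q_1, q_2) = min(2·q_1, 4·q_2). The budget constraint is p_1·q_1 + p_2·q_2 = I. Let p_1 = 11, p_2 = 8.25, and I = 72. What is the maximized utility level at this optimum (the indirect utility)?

Here 4·11 + 2·8.25 = 60.5, giving q_1* = 4.7603 and q_2* = 2.3802.
Utility at the optimum: U(4.7603, 2.3802) = 9.5207.

V = 9.5207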